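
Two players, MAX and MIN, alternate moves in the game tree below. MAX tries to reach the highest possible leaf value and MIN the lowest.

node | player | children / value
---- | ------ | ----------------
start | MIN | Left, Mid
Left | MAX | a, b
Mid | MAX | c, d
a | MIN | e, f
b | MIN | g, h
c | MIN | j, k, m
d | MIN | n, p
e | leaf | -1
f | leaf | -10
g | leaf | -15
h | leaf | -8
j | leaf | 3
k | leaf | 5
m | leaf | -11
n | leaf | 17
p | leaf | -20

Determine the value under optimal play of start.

a (MIN): min(-1, -10) = -10
b (MIN): min(-15, -8) = -15
Left (MAX): max(-10, -15) = -10
c (MIN): min(3, 5, -11) = -11
d (MIN): min(17, -20) = -20
Mid (MAX): max(-11, -20) = -11
start (MIN): min(-10, -11) = -11

-11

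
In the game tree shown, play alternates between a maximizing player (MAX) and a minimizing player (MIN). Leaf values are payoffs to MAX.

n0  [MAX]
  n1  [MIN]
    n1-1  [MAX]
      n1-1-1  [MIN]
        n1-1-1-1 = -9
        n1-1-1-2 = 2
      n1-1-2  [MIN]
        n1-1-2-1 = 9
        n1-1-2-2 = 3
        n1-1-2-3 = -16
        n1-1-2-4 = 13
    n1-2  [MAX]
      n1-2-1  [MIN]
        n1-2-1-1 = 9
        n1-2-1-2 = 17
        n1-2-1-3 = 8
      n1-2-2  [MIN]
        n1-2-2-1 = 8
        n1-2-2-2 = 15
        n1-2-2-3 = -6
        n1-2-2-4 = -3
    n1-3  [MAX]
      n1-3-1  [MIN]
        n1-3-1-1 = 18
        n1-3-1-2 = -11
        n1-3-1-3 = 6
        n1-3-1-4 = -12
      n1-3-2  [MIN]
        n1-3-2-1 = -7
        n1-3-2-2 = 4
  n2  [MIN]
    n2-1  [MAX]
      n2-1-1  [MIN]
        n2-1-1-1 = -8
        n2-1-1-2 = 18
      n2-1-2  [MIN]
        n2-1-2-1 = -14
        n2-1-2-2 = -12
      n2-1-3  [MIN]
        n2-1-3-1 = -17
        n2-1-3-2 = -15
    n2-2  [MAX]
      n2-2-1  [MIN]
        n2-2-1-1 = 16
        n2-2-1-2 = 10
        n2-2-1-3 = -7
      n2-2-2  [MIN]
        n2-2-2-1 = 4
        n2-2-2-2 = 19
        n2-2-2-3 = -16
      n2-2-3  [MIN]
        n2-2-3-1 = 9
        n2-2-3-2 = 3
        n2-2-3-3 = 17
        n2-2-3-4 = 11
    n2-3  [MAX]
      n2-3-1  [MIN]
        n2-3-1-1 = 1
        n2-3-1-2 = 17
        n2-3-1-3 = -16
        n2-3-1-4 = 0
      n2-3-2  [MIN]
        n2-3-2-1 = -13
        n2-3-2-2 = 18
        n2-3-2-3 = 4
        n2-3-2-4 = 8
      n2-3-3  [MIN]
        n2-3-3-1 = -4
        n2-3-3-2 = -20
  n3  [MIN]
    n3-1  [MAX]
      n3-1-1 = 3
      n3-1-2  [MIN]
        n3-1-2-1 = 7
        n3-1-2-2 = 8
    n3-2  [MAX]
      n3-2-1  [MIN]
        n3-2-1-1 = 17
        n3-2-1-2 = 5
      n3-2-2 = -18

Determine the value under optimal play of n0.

5

n1-1-1 (MIN): min(-9, 2) = -9
n1-1-2 (MIN): min(9, 3, -16, 13) = -16
n1-1 (MAX): max(-9, -16) = -9
n1-2-1 (MIN): min(9, 17, 8) = 8
n1-2-2 (MIN): min(8, 15, -6, -3) = -6
n1-2 (MAX): max(8, -6) = 8
n1-3-1 (MIN): min(18, -11, 6, -12) = -12
n1-3-2 (MIN): min(-7, 4) = -7
n1-3 (MAX): max(-12, -7) = -7
n1 (MIN): min(-9, 8, -7) = -9
n2-1-1 (MIN): min(-8, 18) = -8
n2-1-2 (MIN): min(-14, -12) = -14
n2-1-3 (MIN): min(-17, -15) = -17
n2-1 (MAX): max(-8, -14, -17) = -8
n2-2-1 (MIN): min(16, 10, -7) = -7
n2-2-2 (MIN): min(4, 19, -16) = -16
n2-2-3 (MIN): min(9, 3, 17, 11) = 3
n2-2 (MAX): max(-7, -16, 3) = 3
n2-3-1 (MIN): min(1, 17, -16, 0) = -16
n2-3-2 (MIN): min(-13, 18, 4, 8) = -13
n2-3-3 (MIN): min(-4, -20) = -20
n2-3 (MAX): max(-16, -13, -20) = -13
n2 (MIN): min(-8, 3, -13) = -13
n3-1-2 (MIN): min(7, 8) = 7
n3-1 (MAX): max(3, 7) = 7
n3-2-1 (MIN): min(17, 5) = 5
n3-2 (MAX): max(5, -18) = 5
n3 (MIN): min(7, 5) = 5
n0 (MAX): max(-9, -13, 5) = 5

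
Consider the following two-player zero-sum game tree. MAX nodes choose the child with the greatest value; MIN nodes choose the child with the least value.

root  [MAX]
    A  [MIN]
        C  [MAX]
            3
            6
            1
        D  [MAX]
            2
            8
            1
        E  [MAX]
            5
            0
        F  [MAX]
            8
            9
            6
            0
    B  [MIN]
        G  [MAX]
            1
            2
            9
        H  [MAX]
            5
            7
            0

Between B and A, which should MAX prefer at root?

B

G (MAX): max(1, 2, 9) = 9
H (MAX): max(5, 7, 0) = 7
B (MIN): min(9, 7) = 7
C (MAX): max(3, 6, 1) = 6
D (MAX): max(2, 8, 1) = 8
E (MAX): max(5, 0) = 5
F (MAX): max(8, 9, 6, 0) = 9
A (MIN): min(6, 8, 5, 9) = 5
MAX prefers the higher value; B=7, A=5. B is better since 7 > 5.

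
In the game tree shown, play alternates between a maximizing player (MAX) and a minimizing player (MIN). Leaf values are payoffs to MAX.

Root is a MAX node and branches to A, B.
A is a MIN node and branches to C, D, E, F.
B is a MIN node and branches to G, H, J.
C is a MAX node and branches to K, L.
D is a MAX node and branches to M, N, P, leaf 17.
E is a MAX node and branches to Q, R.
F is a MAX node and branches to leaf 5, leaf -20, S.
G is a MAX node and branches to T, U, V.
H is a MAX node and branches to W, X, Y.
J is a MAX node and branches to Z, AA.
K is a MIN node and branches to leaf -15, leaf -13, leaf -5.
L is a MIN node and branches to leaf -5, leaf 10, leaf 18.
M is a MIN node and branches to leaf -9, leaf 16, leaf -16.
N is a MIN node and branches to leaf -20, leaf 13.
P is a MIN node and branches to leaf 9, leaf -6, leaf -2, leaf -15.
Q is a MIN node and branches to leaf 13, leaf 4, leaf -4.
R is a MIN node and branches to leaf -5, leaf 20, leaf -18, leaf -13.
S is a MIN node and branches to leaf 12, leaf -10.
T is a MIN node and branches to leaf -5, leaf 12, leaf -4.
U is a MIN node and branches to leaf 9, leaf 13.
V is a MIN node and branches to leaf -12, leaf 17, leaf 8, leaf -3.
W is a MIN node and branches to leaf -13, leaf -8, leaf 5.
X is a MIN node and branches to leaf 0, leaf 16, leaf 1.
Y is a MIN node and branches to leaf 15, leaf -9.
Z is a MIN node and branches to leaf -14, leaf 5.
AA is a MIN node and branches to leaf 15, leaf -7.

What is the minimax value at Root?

-5

K (MIN): min(-15, -13, -5) = -15
L (MIN): min(-5, 10, 18) = -5
C (MAX): max(-15, -5) = -5
M (MIN): min(-9, 16, -16) = -16
N (MIN): min(-20, 13) = -20
P (MIN): min(9, -6, -2, -15) = -15
D (MAX): max(-16, -20, -15, 17) = 17
Q (MIN): min(13, 4, -4) = -4
R (MIN): min(-5, 20, -18, -13) = -18
E (MAX): max(-4, -18) = -4
S (MIN): min(12, -10) = -10
F (MAX): max(5, -20, -10) = 5
A (MIN): min(-5, 17, -4, 5) = -5
T (MIN): min(-5, 12, -4) = -5
U (MIN): min(9, 13) = 9
V (MIN): min(-12, 17, 8, -3) = -12
G (MAX): max(-5, 9, -12) = 9
W (MIN): min(-13, -8, 5) = -13
X (MIN): min(0, 16, 1) = 0
Y (MIN): min(15, -9) = -9
H (MAX): max(-13, 0, -9) = 0
Z (MIN): min(-14, 5) = -14
AA (MIN): min(15, -7) = -7
J (MAX): max(-14, -7) = -7
B (MIN): min(9, 0, -7) = -7
Root (MAX): max(-5, -7) = -5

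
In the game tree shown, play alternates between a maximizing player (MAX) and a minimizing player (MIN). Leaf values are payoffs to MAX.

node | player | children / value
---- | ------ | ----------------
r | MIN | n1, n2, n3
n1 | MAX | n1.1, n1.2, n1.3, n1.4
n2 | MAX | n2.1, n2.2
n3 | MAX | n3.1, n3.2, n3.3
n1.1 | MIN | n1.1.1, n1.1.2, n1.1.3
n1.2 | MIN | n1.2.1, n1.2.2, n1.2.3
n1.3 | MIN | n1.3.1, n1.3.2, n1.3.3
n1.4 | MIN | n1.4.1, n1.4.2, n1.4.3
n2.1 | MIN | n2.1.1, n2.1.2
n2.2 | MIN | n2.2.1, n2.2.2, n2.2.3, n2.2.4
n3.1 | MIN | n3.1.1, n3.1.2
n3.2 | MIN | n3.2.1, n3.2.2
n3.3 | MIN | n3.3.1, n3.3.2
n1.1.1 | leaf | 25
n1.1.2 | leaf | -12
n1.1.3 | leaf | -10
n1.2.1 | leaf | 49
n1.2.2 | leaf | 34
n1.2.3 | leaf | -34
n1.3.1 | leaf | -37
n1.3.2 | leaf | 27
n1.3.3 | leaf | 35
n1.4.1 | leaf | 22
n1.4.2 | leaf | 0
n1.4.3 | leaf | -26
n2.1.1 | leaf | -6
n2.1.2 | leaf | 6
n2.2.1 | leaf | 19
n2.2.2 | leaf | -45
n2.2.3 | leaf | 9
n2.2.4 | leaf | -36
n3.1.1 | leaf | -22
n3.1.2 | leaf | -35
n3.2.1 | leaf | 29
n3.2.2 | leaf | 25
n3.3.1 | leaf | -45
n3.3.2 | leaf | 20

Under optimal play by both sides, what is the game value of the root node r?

-12

n1.1 (MIN): min(25, -12, -10) = -12
n1.2 (MIN): min(49, 34, -34) = -34
n1.3 (MIN): min(-37, 27, 35) = -37
n1.4 (MIN): min(22, 0, -26) = -26
n1 (MAX): max(-12, -34, -37, -26) = -12
n2.1 (MIN): min(-6, 6) = -6
n2.2 (MIN): min(19, -45, 9, -36) = -45
n2 (MAX): max(-6, -45) = -6
n3.1 (MIN): min(-22, -35) = -35
n3.2 (MIN): min(29, 25) = 25
n3.3 (MIN): min(-45, 20) = -45
n3 (MAX): max(-35, 25, -45) = 25
r (MIN): min(-12, -6, 25) = -12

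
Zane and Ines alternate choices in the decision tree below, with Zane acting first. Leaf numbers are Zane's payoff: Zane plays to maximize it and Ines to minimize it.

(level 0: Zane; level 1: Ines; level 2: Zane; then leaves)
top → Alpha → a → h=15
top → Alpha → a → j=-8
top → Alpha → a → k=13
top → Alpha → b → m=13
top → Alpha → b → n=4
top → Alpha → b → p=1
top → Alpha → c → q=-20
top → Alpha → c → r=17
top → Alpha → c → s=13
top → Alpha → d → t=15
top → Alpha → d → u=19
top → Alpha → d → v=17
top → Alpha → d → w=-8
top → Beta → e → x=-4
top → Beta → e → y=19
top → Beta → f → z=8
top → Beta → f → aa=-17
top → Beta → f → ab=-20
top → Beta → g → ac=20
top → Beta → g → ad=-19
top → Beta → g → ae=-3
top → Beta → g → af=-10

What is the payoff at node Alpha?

a (Zane): max(15, -8, 13) = 15
b (Zane): max(13, 4, 1) = 13
c (Zane): max(-20, 17, 13) = 17
d (Zane): max(15, 19, 17, -8) = 19
Alpha (Ines): min(15, 13, 17, 19) = 13

13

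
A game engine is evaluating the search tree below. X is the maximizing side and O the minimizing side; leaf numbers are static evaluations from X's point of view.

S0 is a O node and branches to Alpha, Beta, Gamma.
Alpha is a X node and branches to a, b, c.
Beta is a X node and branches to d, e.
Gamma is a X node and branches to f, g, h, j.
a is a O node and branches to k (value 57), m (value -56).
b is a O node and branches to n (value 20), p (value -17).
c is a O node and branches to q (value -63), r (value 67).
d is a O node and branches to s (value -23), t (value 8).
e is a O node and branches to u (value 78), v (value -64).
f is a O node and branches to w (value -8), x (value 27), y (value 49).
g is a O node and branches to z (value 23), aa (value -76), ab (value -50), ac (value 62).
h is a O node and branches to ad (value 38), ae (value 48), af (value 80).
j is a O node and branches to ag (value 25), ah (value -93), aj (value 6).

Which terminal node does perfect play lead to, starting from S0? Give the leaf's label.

s

a (O): min(57, -56) = -56
b (O): min(20, -17) = -17
c (O): min(-63, 67) = -63
Alpha (X): max(-56, -17, -63) = -17
d (O): min(-23, 8) = -23
e (O): min(78, -64) = -64
Beta (X): max(-23, -64) = -23
f (O): min(-8, 27, 49) = -8
g (O): min(23, -76, -50, 62) = -76
h (O): min(38, 48, 80) = 38
j (O): min(25, -93, 6) = -93
Gamma (X): max(-8, -76, 38, -93) = 38
S0 (O): min(-17, -23, 38) = -23
At S0, O picks Beta (lowest: -23).
At Beta, X picks d (highest: -23).
At d, O picks s (lowest: -23).
Terminal value -23.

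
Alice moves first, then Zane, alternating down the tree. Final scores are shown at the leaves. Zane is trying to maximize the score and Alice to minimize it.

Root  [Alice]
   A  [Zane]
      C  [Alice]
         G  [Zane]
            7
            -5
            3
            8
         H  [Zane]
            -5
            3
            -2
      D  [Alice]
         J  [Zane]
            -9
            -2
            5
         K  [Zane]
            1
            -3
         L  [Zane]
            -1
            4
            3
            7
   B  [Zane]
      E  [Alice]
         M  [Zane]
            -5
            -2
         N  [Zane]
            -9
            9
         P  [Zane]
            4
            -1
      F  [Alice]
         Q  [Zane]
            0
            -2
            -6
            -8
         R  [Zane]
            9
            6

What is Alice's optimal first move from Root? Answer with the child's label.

B

G (Zane): max(7, -5, 3, 8) = 8
H (Zane): max(-5, 3, -2) = 3
C (Alice): min(8, 3) = 3
J (Zane): max(-9, -2, 5) = 5
K (Zane): max(1, -3) = 1
L (Zane): max(-1, 4, 3, 7) = 7
D (Alice): min(5, 1, 7) = 1
A (Zane): max(3, 1) = 3
M (Zane): max(-5, -2) = -2
N (Zane): max(-9, 9) = 9
P (Zane): max(4, -1) = 4
E (Alice): min(-2, 9, 4) = -2
Q (Zane): max(0, -2, -6, -8) = 0
R (Zane): max(9, 6) = 9
F (Alice): min(0, 9) = 0
B (Zane): max(-2, 0) = 0
Root (Alice): min(3, 0) = 0
Alice at Root wants the lowest of {A=3, B=0}, so chooses B.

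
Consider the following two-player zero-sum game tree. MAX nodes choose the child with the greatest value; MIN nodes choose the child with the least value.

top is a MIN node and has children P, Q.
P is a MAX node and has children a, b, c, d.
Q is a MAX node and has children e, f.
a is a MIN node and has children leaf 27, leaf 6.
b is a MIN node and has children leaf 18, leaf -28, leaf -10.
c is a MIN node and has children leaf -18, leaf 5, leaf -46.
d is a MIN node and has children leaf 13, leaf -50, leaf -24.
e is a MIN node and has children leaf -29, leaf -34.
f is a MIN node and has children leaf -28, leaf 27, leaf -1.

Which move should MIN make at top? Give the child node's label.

Q

a (MIN): min(27, 6) = 6
b (MIN): min(18, -28, -10) = -28
c (MIN): min(-18, 5, -46) = -46
d (MIN): min(13, -50, -24) = -50
P (MAX): max(6, -28, -46, -50) = 6
e (MIN): min(-29, -34) = -34
f (MIN): min(-28, 27, -1) = -28
Q (MAX): max(-34, -28) = -28
top (MIN): min(6, -28) = -28
MIN at top wants the lowest of {P=6, Q=-28}, so chooses Q.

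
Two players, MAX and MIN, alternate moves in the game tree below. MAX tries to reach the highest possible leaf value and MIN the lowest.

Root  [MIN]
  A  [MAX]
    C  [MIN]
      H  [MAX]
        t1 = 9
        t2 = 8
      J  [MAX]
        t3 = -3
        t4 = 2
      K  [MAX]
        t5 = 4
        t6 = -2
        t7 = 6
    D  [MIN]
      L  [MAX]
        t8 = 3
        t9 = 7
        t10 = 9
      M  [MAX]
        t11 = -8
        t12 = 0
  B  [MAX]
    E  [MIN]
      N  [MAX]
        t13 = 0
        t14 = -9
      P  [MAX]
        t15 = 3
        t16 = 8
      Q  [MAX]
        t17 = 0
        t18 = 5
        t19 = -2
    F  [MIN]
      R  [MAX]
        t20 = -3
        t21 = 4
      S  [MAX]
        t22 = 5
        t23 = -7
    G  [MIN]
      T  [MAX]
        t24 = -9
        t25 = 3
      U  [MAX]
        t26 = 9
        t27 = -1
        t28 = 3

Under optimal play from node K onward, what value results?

6

K (MAX): max(4, -2, 6) = 6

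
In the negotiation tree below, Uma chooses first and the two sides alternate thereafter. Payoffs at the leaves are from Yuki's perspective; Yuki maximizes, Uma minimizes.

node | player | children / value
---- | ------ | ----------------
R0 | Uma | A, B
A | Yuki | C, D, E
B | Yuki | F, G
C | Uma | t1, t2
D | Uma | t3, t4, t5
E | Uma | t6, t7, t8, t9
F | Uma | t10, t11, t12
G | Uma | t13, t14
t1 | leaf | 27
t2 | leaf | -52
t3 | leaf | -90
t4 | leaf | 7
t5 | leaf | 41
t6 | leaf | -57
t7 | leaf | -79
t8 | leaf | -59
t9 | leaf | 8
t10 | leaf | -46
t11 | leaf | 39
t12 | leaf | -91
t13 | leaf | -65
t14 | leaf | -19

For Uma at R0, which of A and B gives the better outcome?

B

C (Uma): min(27, -52) = -52
D (Uma): min(-90, 7, 41) = -90
E (Uma): min(-57, -79, -59, 8) = -79
A (Yuki): max(-52, -90, -79) = -52
F (Uma): min(-46, 39, -91) = -91
G (Uma): min(-65, -19) = -65
B (Yuki): max(-91, -65) = -65
Uma prefers the lower value; A=-52, B=-65. B is better since -65 < -52.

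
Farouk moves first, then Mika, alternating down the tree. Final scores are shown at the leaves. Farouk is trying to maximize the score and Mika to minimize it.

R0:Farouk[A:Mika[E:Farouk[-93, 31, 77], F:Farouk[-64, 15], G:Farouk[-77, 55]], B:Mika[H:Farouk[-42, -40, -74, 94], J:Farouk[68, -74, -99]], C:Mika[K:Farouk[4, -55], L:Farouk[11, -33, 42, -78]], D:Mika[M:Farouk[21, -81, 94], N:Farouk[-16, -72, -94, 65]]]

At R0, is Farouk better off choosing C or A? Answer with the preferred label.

K (Farouk): max(4, -55) = 4
L (Farouk): max(11, -33, 42, -78) = 42
C (Mika): min(4, 42) = 4
E (Farouk): max(-93, 31, 77) = 77
F (Farouk): max(-64, 15) = 15
G (Farouk): max(-77, 55) = 55
A (Mika): min(77, 15, 55) = 15
Farouk prefers the higher value; C=4, A=15. A is better since 15 > 4.

A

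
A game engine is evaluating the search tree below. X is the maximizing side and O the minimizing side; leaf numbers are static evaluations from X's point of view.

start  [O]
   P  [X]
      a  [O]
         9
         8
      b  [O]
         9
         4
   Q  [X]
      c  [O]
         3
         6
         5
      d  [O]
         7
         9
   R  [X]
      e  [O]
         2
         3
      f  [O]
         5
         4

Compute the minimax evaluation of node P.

a (O): min(9, 8) = 8
b (O): min(9, 4) = 4
P (X): max(8, 4) = 8

8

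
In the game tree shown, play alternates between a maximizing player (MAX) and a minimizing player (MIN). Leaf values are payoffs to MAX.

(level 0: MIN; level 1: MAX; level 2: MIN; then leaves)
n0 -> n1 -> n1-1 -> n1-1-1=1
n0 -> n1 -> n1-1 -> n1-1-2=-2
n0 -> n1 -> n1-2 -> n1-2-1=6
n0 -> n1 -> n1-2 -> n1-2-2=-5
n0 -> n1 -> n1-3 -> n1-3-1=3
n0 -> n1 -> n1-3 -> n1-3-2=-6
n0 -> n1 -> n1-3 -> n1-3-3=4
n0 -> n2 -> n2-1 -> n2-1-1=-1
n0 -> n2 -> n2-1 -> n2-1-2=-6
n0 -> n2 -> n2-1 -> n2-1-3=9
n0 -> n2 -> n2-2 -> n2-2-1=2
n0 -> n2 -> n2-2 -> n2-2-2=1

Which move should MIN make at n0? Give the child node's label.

n1-1 (MIN): min(1, -2) = -2
n1-2 (MIN): min(6, -5) = -5
n1-3 (MIN): min(3, -6, 4) = -6
n1 (MAX): max(-2, -5, -6) = -2
n2-1 (MIN): min(-1, -6, 9) = -6
n2-2 (MIN): min(2, 1) = 1
n2 (MAX): max(-6, 1) = 1
n0 (MIN): min(-2, 1) = -2
MIN at n0 wants the lowest of {n1=-2, n2=1}, so chooses n1.

n1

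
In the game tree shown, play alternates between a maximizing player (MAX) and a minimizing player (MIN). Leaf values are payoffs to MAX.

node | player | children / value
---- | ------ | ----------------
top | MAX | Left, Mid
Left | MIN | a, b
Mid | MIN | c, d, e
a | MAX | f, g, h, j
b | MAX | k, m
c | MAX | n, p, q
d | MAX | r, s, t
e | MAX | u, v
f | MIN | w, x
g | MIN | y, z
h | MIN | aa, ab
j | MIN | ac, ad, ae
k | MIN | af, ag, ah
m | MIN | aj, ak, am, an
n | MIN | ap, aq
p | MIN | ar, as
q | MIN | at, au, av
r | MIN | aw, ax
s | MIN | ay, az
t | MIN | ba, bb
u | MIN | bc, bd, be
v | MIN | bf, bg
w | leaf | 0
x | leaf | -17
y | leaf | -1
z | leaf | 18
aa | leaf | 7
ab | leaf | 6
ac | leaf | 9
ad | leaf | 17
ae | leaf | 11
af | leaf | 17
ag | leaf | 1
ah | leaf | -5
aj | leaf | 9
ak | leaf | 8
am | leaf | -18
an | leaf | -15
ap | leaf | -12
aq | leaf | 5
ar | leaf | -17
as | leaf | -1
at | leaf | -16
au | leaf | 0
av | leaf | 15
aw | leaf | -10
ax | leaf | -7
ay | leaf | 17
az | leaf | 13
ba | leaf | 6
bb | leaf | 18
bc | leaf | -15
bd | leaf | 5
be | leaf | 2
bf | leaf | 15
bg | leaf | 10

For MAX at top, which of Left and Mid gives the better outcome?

f (MIN): min(0, -17) = -17
g (MIN): min(-1, 18) = -1
h (MIN): min(7, 6) = 6
j (MIN): min(9, 17, 11) = 9
a (MAX): max(-17, -1, 6, 9) = 9
k (MIN): min(17, 1, -5) = -5
m (MIN): min(9, 8, -18, -15) = -18
b (MAX): max(-5, -18) = -5
Left (MIN): min(9, -5) = -5
n (MIN): min(-12, 5) = -12
p (MIN): min(-17, -1) = -17
q (MIN): min(-16, 0, 15) = -16
c (MAX): max(-12, -17, -16) = -12
r (MIN): min(-10, -7) = -10
s (MIN): min(17, 13) = 13
t (MIN): min(6, 18) = 6
d (MAX): max(-10, 13, 6) = 13
u (MIN): min(-15, 5, 2) = -15
v (MIN): min(15, 10) = 10
e (MAX): max(-15, 10) = 10
Mid (MIN): min(-12, 13, 10) = -12
MAX prefers the higher value; Left=-5, Mid=-12. Left is better since -5 > -12.

Left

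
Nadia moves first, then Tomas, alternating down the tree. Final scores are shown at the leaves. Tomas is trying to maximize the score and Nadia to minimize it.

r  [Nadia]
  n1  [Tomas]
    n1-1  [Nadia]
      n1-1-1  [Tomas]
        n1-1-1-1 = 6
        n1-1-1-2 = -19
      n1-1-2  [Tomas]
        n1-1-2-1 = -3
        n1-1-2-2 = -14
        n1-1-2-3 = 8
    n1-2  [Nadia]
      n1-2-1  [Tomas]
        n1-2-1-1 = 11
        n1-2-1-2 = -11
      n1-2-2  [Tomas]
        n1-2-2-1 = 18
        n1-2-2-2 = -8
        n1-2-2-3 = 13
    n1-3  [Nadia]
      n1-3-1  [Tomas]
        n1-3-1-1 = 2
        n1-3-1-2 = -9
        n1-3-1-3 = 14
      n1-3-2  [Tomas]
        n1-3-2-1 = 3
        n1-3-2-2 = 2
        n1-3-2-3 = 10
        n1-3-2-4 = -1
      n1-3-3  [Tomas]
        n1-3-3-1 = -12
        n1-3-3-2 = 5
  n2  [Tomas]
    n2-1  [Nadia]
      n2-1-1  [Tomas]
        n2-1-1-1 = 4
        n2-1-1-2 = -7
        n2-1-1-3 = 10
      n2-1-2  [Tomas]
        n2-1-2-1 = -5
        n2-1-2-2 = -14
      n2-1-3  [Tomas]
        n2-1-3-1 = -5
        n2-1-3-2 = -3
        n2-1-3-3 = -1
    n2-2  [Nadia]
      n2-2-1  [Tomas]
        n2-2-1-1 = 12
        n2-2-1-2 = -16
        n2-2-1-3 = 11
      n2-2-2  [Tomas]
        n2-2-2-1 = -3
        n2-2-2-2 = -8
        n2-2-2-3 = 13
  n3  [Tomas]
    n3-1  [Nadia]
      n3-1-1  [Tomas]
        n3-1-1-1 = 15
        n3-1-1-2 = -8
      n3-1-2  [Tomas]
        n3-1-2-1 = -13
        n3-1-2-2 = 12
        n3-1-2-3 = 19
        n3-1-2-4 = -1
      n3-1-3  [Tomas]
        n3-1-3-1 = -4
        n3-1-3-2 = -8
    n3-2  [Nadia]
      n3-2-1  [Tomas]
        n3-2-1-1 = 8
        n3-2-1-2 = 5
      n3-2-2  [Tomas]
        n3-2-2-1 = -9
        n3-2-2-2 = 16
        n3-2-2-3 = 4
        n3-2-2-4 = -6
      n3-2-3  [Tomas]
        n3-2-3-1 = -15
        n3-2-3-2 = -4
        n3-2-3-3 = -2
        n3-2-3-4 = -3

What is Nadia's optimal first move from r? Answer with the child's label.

n3

n1-1-1 (Tomas): max(6, -19) = 6
n1-1-2 (Tomas): max(-3, -14, 8) = 8
n1-1 (Nadia): min(6, 8) = 6
n1-2-1 (Tomas): max(11, -11) = 11
n1-2-2 (Tomas): max(18, -8, 13) = 18
n1-2 (Nadia): min(11, 18) = 11
n1-3-1 (Tomas): max(2, -9, 14) = 14
n1-3-2 (Tomas): max(3, 2, 10, -1) = 10
n1-3-3 (Tomas): max(-12, 5) = 5
n1-3 (Nadia): min(14, 10, 5) = 5
n1 (Tomas): max(6, 11, 5) = 11
n2-1-1 (Tomas): max(4, -7, 10) = 10
n2-1-2 (Tomas): max(-5, -14) = -5
n2-1-3 (Tomas): max(-5, -3, -1) = -1
n2-1 (Nadia): min(10, -5, -1) = -5
n2-2-1 (Tomas): max(12, -16, 11) = 12
n2-2-2 (Tomas): max(-3, -8, 13) = 13
n2-2 (Nadia): min(12, 13) = 12
n2 (Tomas): max(-5, 12) = 12
n3-1-1 (Tomas): max(15, -8) = 15
n3-1-2 (Tomas): max(-13, 12, 19, -1) = 19
n3-1-3 (Tomas): max(-4, -8) = -4
n3-1 (Nadia): min(15, 19, -4) = -4
n3-2-1 (Tomas): max(8, 5) = 8
n3-2-2 (Tomas): max(-9, 16, 4, -6) = 16
n3-2-3 (Tomas): max(-15, -4, -2, -3) = -2
n3-2 (Nadia): min(8, 16, -2) = -2
n3 (Tomas): max(-4, -2) = -2
r (Nadia): min(11, 12, -2) = -2
Nadia at r wants the lowest of {n1=11, n2=12, n3=-2}, so chooses n3.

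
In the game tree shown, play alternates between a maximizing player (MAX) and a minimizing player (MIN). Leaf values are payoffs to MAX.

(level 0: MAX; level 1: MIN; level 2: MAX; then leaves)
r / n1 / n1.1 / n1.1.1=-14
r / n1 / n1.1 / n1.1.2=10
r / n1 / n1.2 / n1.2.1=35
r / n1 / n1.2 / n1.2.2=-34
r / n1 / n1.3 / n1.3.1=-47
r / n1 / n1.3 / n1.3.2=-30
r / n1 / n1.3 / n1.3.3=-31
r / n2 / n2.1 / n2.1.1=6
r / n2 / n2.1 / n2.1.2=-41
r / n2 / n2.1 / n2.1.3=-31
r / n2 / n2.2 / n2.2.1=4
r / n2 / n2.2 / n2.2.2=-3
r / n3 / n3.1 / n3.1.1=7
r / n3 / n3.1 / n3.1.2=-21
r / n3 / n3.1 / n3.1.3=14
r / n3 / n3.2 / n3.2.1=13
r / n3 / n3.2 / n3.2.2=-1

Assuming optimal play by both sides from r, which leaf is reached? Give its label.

n3.2.1

n1.1 (MAX): max(-14, 10) = 10
n1.2 (MAX): max(35, -34) = 35
n1.3 (MAX): max(-47, -30, -31) = -30
n1 (MIN): min(10, 35, -30) = -30
n2.1 (MAX): max(6, -41, -31) = 6
n2.2 (MAX): max(4, -3) = 4
n2 (MIN): min(6, 4) = 4
n3.1 (MAX): max(7, -21, 14) = 14
n3.2 (MAX): max(13, -1) = 13
n3 (MIN): min(14, 13) = 13
r (MAX): max(-30, 4, 13) = 13
At r, MAX picks n3 (highest: 13).
At n3, MIN picks n3.2 (lowest: 13).
At n3.2, MAX picks n3.2.1 (highest: 13).
Terminal value 13.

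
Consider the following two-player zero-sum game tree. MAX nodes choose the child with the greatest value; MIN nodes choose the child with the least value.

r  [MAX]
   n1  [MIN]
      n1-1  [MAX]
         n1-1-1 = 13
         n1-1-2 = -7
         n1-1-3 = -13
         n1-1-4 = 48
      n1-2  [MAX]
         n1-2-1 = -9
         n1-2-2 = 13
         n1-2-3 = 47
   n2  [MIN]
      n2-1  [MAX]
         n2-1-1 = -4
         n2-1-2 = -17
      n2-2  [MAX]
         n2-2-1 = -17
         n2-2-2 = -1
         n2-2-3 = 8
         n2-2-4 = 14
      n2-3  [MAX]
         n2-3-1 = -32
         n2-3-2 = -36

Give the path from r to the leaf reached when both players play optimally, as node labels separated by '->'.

r -> n1 -> n1-2 -> n1-2-3

n1-1 (MAX): max(13, -7, -13, 48) = 48
n1-2 (MAX): max(-9, 13, 47) = 47
n1 (MIN): min(48, 47) = 47
n2-1 (MAX): max(-4, -17) = -4
n2-2 (MAX): max(-17, -1, 8, 14) = 14
n2-3 (MAX): max(-32, -36) = -32
n2 (MIN): min(-4, 14, -32) = -32
r (MAX): max(47, -32) = 47
At r, MAX picks n1 (highest: 47).
At n1, MIN picks n1-2 (lowest: 47).
At n1-2, MAX picks n1-2-3 (highest: 47).
Terminal value 47.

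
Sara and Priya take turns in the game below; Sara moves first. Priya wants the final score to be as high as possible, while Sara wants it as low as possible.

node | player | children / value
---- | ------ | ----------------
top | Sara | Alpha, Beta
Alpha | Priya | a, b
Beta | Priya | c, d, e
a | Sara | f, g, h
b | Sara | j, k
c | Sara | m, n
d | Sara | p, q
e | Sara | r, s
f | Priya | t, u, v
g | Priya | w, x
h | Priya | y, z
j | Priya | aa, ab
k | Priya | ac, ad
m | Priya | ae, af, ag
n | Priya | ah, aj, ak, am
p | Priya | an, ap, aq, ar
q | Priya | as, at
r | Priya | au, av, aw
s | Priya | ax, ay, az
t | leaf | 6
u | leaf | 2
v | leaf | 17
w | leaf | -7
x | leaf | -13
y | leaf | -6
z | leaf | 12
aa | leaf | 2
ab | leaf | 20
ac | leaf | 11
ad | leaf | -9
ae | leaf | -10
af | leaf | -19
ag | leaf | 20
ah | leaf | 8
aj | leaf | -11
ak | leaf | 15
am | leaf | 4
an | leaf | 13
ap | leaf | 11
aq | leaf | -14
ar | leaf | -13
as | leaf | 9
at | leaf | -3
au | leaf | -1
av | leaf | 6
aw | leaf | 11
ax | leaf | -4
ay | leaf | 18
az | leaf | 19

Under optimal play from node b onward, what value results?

j (Priya): max(2, 20) = 20
k (Priya): max(11, -9) = 11
b (Sara): min(20, 11) = 11

11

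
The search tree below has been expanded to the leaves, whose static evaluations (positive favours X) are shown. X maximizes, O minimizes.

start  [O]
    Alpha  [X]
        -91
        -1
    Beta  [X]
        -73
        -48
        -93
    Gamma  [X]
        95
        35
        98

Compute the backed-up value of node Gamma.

98

Gamma (X): max(95, 35, 98) = 98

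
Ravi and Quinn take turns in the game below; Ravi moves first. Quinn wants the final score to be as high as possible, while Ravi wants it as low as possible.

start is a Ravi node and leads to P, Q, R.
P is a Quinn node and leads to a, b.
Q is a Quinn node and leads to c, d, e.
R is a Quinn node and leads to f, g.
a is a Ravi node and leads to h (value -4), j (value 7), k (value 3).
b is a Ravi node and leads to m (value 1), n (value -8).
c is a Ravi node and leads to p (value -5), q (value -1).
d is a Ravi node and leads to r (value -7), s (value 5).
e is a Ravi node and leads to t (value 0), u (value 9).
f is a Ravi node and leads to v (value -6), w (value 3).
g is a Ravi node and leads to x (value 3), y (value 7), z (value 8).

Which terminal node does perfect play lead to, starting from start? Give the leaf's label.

a (Ravi): min(-4, 7, 3) = -4
b (Ravi): min(1, -8) = -8
P (Quinn): max(-4, -8) = -4
c (Ravi): min(-5, -1) = -5
d (Ravi): min(-7, 5) = -7
e (Ravi): min(0, 9) = 0
Q (Quinn): max(-5, -7, 0) = 0
f (Ravi): min(-6, 3) = -6
g (Ravi): min(3, 7, 8) = 3
R (Quinn): max(-6, 3) = 3
start (Ravi): min(-4, 0, 3) = -4
At start, Ravi picks P (lowest: -4).
At P, Quinn picks a (highest: -4).
At a, Ravi picks h (lowest: -4).
Terminal value -4.

h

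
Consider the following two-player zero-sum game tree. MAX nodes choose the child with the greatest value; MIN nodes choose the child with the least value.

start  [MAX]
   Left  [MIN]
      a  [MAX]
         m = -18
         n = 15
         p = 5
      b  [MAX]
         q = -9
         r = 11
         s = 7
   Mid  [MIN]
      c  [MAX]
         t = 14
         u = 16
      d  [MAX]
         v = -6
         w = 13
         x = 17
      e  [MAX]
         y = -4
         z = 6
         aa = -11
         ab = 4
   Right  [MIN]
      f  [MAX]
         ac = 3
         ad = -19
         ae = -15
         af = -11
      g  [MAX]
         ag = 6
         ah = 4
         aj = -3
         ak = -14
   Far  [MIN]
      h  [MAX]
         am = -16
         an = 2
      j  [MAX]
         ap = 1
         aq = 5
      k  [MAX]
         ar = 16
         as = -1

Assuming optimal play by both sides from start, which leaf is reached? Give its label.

r

a (MAX): max(-18, 15, 5) = 15
b (MAX): max(-9, 11, 7) = 11
Left (MIN): min(15, 11) = 11
c (MAX): max(14, 16) = 16
d (MAX): max(-6, 13, 17) = 17
e (MAX): max(-4, 6, -11, 4) = 6
Mid (MIN): min(16, 17, 6) = 6
f (MAX): max(3, -19, -15, -11) = 3
g (MAX): max(6, 4, -3, -14) = 6
Right (MIN): min(3, 6) = 3
h (MAX): max(-16, 2) = 2
j (MAX): max(1, 5) = 5
k (MAX): max(16, -1) = 16
Far (MIN): min(2, 5, 16) = 2
start (MAX): max(11, 6, 3, 2) = 11
At start, MAX picks Left (highest: 11).
At Left, MIN picks b (lowest: 11).
At b, MAX picks r (highest: 11).
Terminal value 11.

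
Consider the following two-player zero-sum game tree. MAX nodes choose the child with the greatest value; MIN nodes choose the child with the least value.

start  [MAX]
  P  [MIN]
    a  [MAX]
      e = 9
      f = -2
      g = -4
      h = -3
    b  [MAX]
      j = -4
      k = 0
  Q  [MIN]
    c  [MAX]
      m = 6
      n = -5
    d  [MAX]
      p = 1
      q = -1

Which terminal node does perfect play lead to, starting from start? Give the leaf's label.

p

a (MAX): max(9, -2, -4, -3) = 9
b (MAX): max(-4, 0) = 0
P (MIN): min(9, 0) = 0
c (MAX): max(6, -5) = 6
d (MAX): max(1, -1) = 1
Q (MIN): min(6, 1) = 1
start (MAX): max(0, 1) = 1
At start, MAX picks Q (highest: 1).
At Q, MIN picks d (lowest: 1).
At d, MAX picks p (highest: 1).
Terminal value 1.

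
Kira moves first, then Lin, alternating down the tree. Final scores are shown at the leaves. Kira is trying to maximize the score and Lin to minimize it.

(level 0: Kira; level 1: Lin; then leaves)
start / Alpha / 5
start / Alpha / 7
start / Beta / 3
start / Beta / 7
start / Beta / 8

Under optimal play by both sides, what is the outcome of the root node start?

5

Alpha (Lin): min(5, 7) = 5
Beta (Lin): min(3, 7, 8) = 3
start (Kira): max(5, 3) = 5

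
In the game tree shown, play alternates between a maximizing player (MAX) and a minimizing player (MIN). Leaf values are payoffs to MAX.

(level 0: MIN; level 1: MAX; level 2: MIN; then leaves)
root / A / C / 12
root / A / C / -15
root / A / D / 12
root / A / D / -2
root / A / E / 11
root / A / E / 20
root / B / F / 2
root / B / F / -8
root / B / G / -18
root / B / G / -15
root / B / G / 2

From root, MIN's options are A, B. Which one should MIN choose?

B

C (MIN): min(12, -15) = -15
D (MIN): min(12, -2) = -2
E (MIN): min(11, 20) = 11
A (MAX): max(-15, -2, 11) = 11
F (MIN): min(2, -8) = -8
G (MIN): min(-18, -15, 2) = -18
B (MAX): max(-8, -18) = -8
root (MIN): min(11, -8) = -8
MIN at root wants the lowest of {A=11, B=-8}, so chooses B.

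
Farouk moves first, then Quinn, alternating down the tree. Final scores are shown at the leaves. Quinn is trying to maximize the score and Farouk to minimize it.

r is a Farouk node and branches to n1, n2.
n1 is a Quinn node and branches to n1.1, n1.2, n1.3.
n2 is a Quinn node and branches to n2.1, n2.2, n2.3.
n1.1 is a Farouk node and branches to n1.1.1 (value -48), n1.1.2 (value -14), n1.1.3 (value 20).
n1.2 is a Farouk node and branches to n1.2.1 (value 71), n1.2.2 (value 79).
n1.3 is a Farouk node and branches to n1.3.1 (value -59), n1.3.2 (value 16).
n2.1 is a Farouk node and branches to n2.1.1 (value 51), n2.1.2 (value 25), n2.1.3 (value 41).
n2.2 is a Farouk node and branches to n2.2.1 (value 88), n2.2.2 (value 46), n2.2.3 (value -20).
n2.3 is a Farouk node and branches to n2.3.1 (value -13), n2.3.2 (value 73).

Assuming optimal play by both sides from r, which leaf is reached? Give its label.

n2.1.2

n1.1 (Farouk): min(-48, -14, 20) = -48
n1.2 (Farouk): min(71, 79) = 71
n1.3 (Farouk): min(-59, 16) = -59
n1 (Quinn): max(-48, 71, -59) = 71
n2.1 (Farouk): min(51, 25, 41) = 25
n2.2 (Farouk): min(88, 46, -20) = -20
n2.3 (Farouk): min(-13, 73) = -13
n2 (Quinn): max(25, -20, -13) = 25
r (Farouk): min(71, 25) = 25
At r, Farouk picks n2 (lowest: 25).
At n2, Quinn picks n2.1 (highest: 25).
At n2.1, Farouk picks n2.1.2 (lowest: 25).
Terminal value 25.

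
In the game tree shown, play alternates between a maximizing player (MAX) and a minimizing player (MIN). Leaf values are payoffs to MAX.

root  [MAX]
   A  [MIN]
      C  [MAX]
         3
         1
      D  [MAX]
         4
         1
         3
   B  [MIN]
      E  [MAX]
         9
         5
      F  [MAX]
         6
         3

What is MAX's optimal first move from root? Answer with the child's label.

B

C (MAX): max(3, 1) = 3
D (MAX): max(4, 1, 3) = 4
A (MIN): min(3, 4) = 3
E (MAX): max(9, 5) = 9
F (MAX): max(6, 3) = 6
B (MIN): min(9, 6) = 6
root (MAX): max(3, 6) = 6
MAX at root wants the highest of {A=3, B=6}, so chooses B.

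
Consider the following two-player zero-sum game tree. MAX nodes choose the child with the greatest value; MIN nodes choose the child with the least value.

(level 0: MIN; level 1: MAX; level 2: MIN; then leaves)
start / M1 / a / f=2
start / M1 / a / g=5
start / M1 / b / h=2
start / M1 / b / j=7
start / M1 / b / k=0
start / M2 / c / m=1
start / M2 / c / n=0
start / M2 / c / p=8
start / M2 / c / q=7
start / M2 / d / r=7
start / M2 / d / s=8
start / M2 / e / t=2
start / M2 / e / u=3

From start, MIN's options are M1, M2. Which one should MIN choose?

a (MIN): min(2, 5) = 2
b (MIN): min(2, 7, 0) = 0
M1 (MAX): max(2, 0) = 2
c (MIN): min(1, 0, 8, 7) = 0
d (MIN): min(7, 8) = 7
e (MIN): min(2, 3) = 2
M2 (MAX): max(0, 7, 2) = 7
start (MIN): min(2, 7) = 2
MIN at start wants the lowest of {M1=2, M2=7}, so chooses M1.

M1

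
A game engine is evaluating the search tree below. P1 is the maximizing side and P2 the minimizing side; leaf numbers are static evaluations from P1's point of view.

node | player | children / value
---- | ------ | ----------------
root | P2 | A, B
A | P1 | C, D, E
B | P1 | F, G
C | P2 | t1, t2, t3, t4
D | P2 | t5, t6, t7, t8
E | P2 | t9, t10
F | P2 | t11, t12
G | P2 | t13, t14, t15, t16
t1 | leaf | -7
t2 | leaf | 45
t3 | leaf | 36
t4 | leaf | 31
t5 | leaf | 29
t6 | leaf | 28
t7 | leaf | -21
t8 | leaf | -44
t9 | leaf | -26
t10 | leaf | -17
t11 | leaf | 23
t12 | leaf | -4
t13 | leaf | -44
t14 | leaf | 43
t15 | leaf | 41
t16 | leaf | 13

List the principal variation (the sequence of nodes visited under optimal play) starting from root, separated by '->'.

C (P2): min(-7, 45, 36, 31) = -7
D (P2): min(29, 28, -21, -44) = -44
E (P2): min(-26, -17) = -26
A (P1): max(-7, -44, -26) = -7
F (P2): min(23, -4) = -4
G (P2): min(-44, 43, 41, 13) = -44
B (P1): max(-4, -44) = -4
root (P2): min(-7, -4) = -7
At root, P2 picks A (lowest: -7).
At A, P1 picks C (highest: -7).
At C, P2 picks t1 (lowest: -7).
Terminal value -7.

root -> A -> C -> t1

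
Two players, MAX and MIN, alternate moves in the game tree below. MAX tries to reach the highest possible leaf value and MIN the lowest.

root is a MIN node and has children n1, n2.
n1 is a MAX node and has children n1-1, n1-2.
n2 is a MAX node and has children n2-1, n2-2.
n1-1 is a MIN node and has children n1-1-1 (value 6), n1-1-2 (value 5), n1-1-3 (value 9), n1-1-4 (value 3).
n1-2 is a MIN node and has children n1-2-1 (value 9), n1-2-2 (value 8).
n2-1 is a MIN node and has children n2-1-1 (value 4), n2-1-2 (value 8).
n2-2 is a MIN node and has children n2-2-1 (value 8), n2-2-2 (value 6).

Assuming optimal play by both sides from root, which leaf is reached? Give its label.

n2-2-2

n1-1 (MIN): min(6, 5, 9, 3) = 3
n1-2 (MIN): min(9, 8) = 8
n1 (MAX): max(3, 8) = 8
n2-1 (MIN): min(4, 8) = 4
n2-2 (MIN): min(8, 6) = 6
n2 (MAX): max(4, 6) = 6
root (MIN): min(8, 6) = 6
At root, MIN picks n2 (lowest: 6).
At n2, MAX picks n2-2 (highest: 6).
At n2-2, MIN picks n2-2-2 (lowest: 6).
Terminal value 6.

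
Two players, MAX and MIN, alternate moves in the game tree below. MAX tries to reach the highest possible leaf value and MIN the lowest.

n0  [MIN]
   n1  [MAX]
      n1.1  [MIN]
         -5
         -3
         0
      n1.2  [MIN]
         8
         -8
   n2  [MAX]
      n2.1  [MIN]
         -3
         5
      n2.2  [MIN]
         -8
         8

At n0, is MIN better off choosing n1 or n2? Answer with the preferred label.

n1.1 (MIN): min(-5, -3, 0) = -5
n1.2 (MIN): min(8, -8) = -8
n1 (MAX): max(-5, -8) = -5
n2.1 (MIN): min(-3, 5) = -3
n2.2 (MIN): min(-8, 8) = -8
n2 (MAX): max(-3, -8) = -3
MIN prefers the lower value; n1=-5, n2=-3. n1 is better since -5 < -3.

n1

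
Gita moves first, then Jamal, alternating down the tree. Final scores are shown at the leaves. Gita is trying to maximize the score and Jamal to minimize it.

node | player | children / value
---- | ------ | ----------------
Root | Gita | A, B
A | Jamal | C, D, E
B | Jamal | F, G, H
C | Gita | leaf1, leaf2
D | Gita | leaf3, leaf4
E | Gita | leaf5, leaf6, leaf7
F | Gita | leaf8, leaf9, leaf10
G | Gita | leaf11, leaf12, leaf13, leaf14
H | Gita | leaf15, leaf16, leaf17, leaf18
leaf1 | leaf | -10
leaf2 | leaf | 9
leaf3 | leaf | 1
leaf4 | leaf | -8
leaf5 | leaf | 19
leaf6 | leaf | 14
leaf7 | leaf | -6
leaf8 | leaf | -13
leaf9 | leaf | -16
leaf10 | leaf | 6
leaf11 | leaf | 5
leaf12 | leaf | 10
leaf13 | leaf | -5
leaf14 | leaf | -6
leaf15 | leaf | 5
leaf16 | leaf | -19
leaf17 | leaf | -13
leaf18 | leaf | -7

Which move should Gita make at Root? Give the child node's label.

B

C (Gita): max(-10, 9) = 9
D (Gita): max(1, -8) = 1
E (Gita): max(19, 14, -6) = 19
A (Jamal): min(9, 1, 19) = 1
F (Gita): max(-13, -16, 6) = 6
G (Gita): max(5, 10, -5, -6) = 10
H (Gita): max(5, -19, -13, -7) = 5
B (Jamal): min(6, 10, 5) = 5
Root (Gita): max(1, 5) = 5
Gita at Root wants the highest of {A=1, B=5}, so chooses B.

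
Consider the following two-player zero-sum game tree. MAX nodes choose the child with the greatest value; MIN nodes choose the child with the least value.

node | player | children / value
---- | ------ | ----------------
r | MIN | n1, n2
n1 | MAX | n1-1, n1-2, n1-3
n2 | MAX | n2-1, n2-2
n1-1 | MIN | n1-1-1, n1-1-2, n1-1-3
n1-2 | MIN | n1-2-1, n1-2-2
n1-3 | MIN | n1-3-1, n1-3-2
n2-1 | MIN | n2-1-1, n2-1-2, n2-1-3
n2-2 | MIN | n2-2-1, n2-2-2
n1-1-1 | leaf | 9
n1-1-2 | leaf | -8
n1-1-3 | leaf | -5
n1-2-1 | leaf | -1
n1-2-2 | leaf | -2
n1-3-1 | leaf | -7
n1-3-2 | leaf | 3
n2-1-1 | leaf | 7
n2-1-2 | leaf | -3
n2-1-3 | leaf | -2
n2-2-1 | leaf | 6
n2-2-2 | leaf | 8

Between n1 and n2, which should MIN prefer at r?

n1-1 (MIN): min(9, -8, -5) = -8
n1-2 (MIN): min(-1, -2) = -2
n1-3 (MIN): min(-7, 3) = -7
n1 (MAX): max(-8, -2, -7) = -2
n2-1 (MIN): min(7, -3, -2) = -3
n2-2 (MIN): min(6, 8) = 6
n2 (MAX): max(-3, 6) = 6
MIN prefers the lower value; n1=-2, n2=6. n1 is better since -2 < 6.

n1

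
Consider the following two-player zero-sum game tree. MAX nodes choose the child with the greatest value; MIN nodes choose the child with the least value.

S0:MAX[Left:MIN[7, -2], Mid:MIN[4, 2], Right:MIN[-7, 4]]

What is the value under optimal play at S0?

2

Left (MIN): min(7, -2) = -2
Mid (MIN): min(4, 2) = 2
Right (MIN): min(-7, 4) = -7
S0 (MAX): max(-2, 2, -7) = 2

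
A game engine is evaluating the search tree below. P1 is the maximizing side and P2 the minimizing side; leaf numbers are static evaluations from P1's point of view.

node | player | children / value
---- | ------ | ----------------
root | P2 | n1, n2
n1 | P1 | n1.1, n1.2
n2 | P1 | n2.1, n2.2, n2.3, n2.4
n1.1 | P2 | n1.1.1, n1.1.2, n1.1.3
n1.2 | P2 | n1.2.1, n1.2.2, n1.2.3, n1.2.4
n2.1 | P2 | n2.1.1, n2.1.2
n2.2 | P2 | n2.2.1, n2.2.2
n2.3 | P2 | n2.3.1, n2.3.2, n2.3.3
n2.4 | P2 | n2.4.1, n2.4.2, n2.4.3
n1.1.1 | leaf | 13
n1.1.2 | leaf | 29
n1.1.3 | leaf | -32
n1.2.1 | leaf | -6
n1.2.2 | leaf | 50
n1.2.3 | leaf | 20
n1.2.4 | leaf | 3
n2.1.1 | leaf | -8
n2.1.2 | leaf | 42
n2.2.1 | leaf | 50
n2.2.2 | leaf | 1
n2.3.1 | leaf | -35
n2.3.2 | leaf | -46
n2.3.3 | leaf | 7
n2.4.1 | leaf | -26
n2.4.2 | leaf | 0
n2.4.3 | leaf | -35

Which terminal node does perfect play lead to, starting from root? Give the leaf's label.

n1.2.1

n1.1 (P2): min(13, 29, -32) = -32
n1.2 (P2): min(-6, 50, 20, 3) = -6
n1 (P1): max(-32, -6) = -6
n2.1 (P2): min(-8, 42) = -8
n2.2 (P2): min(50, 1) = 1
n2.3 (P2): min(-35, -46, 7) = -46
n2.4 (P2): min(-26, 0, -35) = -35
n2 (P1): max(-8, 1, -46, -35) = 1
root (P2): min(-6, 1) = -6
At root, P2 picks n1 (lowest: -6).
At n1, P1 picks n1.2 (highest: -6).
At n1.2, P2 picks n1.2.1 (lowest: -6).
Terminal value -6.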